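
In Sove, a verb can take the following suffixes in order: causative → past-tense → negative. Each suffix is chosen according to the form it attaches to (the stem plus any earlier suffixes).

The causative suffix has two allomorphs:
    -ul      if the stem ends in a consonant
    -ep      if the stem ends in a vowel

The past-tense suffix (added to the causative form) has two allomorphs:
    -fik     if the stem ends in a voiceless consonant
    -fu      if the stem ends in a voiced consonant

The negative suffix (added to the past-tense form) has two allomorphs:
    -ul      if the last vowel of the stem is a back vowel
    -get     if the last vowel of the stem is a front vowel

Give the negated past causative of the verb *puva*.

*puva*: final sound = /a/, a vowel → -ep → *puvaep*.
The causative form *puvaep*: final consonant = /p/, voiceless → -fik → *puvaepfik*.
The last vowel of the past-tense form *puvaepfik* is /i/, which is a front vowel, so the negative suffix is -get, giving *puvaepfikget*.

puvaepfikget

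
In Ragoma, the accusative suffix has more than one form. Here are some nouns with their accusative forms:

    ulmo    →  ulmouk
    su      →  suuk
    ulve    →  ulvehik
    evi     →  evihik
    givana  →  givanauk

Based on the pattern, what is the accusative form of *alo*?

alouk

The pattern is front/back vowel harmony: -hik when the last vowel of the stem is a front vowel (*ulve*, *evi*); -uk when the last vowel of the stem is a back vowel (*ulmo*, *su*, *givana*).
The last vowel of *alo* is /o/, which is a back vowel, so the suffix is -uk, giving *alouk*.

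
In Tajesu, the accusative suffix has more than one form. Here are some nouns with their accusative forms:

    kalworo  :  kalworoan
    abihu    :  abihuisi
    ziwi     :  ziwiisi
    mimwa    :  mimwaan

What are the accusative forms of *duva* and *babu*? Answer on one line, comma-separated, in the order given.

The alternation tracks the last vowel of the stem — -isi when the last vowel of the stem is a high vowel (*abihu*, *ziwi*); -an when the last vowel of the stem is a non-high vowel (*kalworo*, *mimwa*).
*duva*: last vowel = /a/, a non-high vowel → -an → *duvaan*.
The last vowel of *babu* is /u/, which is a high vowel, so the suffix is -isi, giving *babuisi*.

duvaan, babuisi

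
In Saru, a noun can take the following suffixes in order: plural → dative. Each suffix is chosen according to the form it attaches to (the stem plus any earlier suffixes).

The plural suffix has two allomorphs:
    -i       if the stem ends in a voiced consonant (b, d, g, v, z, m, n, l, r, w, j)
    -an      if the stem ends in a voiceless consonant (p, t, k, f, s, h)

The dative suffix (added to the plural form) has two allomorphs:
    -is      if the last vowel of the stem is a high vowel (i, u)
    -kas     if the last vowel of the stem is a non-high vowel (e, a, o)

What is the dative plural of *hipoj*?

hipojiis

The final consonant of *hipoj* is /j/, which is voiced, so the plural suffix is -i, giving *hipoji*.
Since the last vowel of the plural form *hipoji* is /i/ (a high vowel), it takes -is, giving *hipojiis*.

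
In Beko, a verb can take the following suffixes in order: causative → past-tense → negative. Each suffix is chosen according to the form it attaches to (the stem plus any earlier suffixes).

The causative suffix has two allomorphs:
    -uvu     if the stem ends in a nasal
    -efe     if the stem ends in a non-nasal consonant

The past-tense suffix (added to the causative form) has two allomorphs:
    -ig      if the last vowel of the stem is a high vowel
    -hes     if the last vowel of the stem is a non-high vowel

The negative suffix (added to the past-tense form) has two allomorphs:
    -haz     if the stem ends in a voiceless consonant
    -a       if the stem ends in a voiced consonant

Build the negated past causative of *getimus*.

getimusefeheshaz

Since the final consonant of *getimus* is /s/ (non-nasal), it takes -efe, giving *getimusefe*.
The last vowel of the causative form *getimusefe* is /e/, which is a non-high vowel, so the past-tense suffix is -hes, giving *getimusefehes*.
The past-tense form *getimusefehes*: final consonant = /s/, voiceless → -haz → *getimusefeheshaz*.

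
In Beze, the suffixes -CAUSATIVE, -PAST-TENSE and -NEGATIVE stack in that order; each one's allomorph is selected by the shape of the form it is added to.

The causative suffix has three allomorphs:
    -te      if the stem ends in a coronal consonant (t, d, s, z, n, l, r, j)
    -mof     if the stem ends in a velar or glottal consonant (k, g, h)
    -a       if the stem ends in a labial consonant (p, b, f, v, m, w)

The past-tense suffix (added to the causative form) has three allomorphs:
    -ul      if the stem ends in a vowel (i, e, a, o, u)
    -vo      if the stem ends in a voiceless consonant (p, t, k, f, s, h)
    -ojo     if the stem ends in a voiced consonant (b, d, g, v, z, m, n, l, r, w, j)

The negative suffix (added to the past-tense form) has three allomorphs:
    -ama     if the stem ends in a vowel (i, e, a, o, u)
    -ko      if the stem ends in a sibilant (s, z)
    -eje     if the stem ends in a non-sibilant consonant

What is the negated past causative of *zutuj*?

*zutuj*: final consonant = /j/, coronal → -te → *zutujte*.
Since the final sound of the causative form *zutujte* is /e/ (a vowel), it takes -ul, giving *zutujteul*.
Since the final sound of the past-tense form *zutujteul* is /l/ (a non-sibilant consonant), it takes -eje, giving *zutujteuleje*.

zutujteuleje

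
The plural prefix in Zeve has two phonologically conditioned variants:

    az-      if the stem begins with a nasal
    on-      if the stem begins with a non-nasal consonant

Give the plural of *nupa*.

aznupa

Since the first consonant of *nupa* is /n/ (a nasal), it takes az-, giving *aznupa*.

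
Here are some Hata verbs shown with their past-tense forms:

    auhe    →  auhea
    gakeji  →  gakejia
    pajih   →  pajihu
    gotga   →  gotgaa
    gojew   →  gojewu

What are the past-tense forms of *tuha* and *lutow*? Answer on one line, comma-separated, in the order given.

The pattern is consonant vs. vowel: -u when the stem ends in a consonant (*pajih*, *gojew*); -a when the stem ends in a vowel (*auhe*, *gakeji*, *gotga*).
*tuha*: final sound = /a/, a vowel → -a → *tuhaa*.
*lutow*: final sound = /w/, a consonant → -u → *lutowu*.

tuhaa, lutowu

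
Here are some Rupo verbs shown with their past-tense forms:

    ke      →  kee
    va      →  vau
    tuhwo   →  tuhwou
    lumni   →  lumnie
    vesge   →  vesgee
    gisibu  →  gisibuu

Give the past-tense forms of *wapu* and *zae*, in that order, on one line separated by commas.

wapuu, zaee

Looking at the last vowel of each stem: -e when the last vowel of the stem is a front vowel (*ke*, *lumni*, *vesge*); -u when the last vowel of the stem is a back vowel (*va*, *tuhwo*, *gisibu*).
*wapu* — last vowel /u/ (a back vowel) → -u → *wapuu*.
The last vowel of *zae* is /e/, which is a front vowel, so the suffix is -e, giving *zaee*.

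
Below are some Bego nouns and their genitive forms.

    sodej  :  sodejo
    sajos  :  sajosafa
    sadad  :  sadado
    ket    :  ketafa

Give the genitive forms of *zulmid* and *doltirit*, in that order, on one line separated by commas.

The suffix is conditioned by the final consonant: -afa when the stem ends in a voiceless consonant (*sajos*, *ket*); -o when the stem ends in a voiced consonant (*sodej*, *sadad*).
*zulmid* — final consonant /d/ (voiced) → -o → *zulmido*.
*doltirit* — final consonant /t/ (voiceless) → -afa → *doltiritafa*.

zulmido, doltiritafa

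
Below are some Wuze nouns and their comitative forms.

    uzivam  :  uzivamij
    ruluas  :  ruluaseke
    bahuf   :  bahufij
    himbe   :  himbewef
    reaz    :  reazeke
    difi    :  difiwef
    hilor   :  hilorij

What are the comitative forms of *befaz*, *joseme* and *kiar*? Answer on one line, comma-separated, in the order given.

befazeke, josemewef, kiarij

The alternation tracks the final sound of the stem — -eke when the stem ends in a sibilant (*ruluas*, *reaz*); -ij when the stem ends in a non-sibilant consonant (*uzivam*, *bahuf*, *hilor*); -wef when the stem ends in a vowel (*himbe*, *difi*).
The final sound of *befaz* is /z/, which is a sibilant, so the suffix is -eke, giving *befazeke*.
The final sound of *joseme* is /e/, which is a vowel, so the suffix is -wef, giving *josemewef*.
*kiar*: final sound = /r/, a non-sibilant consonant → -ij → *kiarij*.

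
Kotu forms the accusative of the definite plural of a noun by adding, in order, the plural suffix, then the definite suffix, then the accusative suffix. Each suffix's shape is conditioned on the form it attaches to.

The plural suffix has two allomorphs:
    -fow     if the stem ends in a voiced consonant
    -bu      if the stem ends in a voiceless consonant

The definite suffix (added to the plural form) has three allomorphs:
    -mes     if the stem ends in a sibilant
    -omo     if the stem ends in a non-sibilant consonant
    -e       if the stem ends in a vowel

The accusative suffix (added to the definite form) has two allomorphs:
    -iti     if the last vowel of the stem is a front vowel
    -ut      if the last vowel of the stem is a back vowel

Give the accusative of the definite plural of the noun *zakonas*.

zakonasbueiti

*zakonas*: final consonant = /s/, voiceless → -bu → *zakonasbu*.
The plural form *zakonasbu* — final sound /u/ (a vowel) → -e → *zakonasbue*.
The definite form *zakonasbue*: last vowel = /e/, a front vowel → -iti → *zakonasbueiti*.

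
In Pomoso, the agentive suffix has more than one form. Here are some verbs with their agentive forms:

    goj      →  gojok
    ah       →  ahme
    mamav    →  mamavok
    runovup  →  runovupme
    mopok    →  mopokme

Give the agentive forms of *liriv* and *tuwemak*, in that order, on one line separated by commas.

The pattern is voicing of the final consonant: -me when the stem ends in a voiceless consonant (*ah*, *runovup*, *mopok*); -ok when the stem ends in a voiced consonant (*goj*, *mamav*).
Since the final consonant of *liriv* is /v/ (voiced), it takes -ok, giving *lirivok*.
The final consonant of *tuwemak* is /k/, which is voiceless, so the suffix is -me, giving *tuwemakme*.

lirivok, tuwemakme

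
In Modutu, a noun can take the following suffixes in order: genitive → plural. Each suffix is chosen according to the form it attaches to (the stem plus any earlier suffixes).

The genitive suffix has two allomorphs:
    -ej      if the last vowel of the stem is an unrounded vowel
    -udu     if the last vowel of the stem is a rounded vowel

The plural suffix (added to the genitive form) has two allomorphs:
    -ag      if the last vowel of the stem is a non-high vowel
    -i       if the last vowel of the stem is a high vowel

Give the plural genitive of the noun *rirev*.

*rirev* — last vowel /e/ (an unrounded vowel) → -ej → *rirevej*.
The genitive form *rirevej*: last vowel = /e/, a non-high vowel → -ag → *rirevejag*.

rirevejag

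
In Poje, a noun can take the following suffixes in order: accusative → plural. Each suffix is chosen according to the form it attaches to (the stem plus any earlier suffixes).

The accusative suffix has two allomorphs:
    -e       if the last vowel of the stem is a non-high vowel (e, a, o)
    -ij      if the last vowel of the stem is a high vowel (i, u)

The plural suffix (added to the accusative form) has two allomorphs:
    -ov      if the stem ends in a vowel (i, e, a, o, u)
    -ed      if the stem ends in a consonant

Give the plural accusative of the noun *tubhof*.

*tubhof*: last vowel = /o/, a non-high vowel → -e → *tubhofe*.
The accusative form *tubhofe*: final sound = /e/, a vowel → -ov → *tubhofeov*.

tubhofeov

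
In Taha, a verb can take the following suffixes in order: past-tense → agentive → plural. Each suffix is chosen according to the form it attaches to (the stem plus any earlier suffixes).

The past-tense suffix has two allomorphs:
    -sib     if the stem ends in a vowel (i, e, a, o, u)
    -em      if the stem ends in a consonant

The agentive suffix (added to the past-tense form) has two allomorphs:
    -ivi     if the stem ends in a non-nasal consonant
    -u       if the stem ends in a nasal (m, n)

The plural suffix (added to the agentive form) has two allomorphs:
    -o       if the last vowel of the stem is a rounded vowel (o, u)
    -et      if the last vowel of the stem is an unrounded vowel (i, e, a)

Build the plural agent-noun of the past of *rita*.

Since the final sound of *rita* is /a/ (a vowel), it takes -sib, giving *ritasib*.
The final consonant of the past-tense form *ritasib* is /b/, which is non-nasal, so the agentive suffix is -ivi, giving *ritasibivi*.
The agentive form *ritasibivi* — last vowel /i/ (an unrounded vowel) → -et → *ritasibiviet*.

ritasibiviet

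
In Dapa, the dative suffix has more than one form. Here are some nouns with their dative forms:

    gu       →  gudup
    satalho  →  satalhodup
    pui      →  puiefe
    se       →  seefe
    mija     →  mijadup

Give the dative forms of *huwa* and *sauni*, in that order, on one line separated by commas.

huwadup, sauniefe

The pattern is front/back vowel harmony: -efe when the last vowel of the stem is a front vowel (*pui*, *se*); -dup when the last vowel of the stem is a back vowel (*gu*, *satalho*, *mija*).
*huwa* — last vowel /a/ (a back vowel) → -dup → *huwadup*.
Since the last vowel of *sauni* is /i/ (a front vowel), it takes -efe, giving *sauniefe*.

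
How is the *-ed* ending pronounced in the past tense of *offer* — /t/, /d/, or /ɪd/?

The stem *offer* ends in a voiced sound other than /d/.
The -ed suffix is realized as /ɪd/ after /t, d/; as /t/ after other voiceless consonants; and as /d/ after other voiced sounds.
So -ed on *offer* is pronounced /d/.

/d/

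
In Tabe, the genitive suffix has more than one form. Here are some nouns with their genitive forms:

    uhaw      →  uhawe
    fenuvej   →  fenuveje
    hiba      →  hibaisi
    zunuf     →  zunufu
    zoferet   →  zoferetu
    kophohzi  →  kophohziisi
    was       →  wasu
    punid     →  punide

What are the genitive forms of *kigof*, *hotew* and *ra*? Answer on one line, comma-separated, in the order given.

Looking at the final sound of each stem: -u when the stem ends in a voiceless consonant (*zunuf*, *zoferet*, *was*); -e when the stem ends in a voiced consonant (*uhaw*, *fenuvej*, *punid*); -isi when the stem ends in a vowel (*hiba*, *kophohzi*).
The final sound of *kigof* is /f/, which is a voiceless consonant, so the suffix is -u, giving *kigofu*.
Since the final sound of *hotew* is /w/ (a voiced consonant), it takes -e, giving *hotewe*.
*ra* — final sound /a/ (a vowel) → -isi → *raisi*.

kigofu, hotewe, raisi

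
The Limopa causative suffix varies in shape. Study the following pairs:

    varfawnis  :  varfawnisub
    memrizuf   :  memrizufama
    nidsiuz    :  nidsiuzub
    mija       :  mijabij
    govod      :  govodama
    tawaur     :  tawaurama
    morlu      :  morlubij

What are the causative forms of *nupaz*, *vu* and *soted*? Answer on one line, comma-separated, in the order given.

The pattern is sibilance of the final sound: -ub when the stem ends in a sibilant (*varfawnis*, *nidsiuz*); -ama when the stem ends in a non-sibilant consonant (*memrizuf*, *govod*, *tawaur*); -bij when the stem ends in a vowel (*mija*, *morlu*).
*nupaz*: final sound = /z/, a sibilant → -ub → *nupazub*.
*vu*: final sound = /u/, a vowel → -bij → *vubij*.
*soted* — final sound /d/ (a non-sibilant consonant) → -ama → *sotedama*.

nupazub, vubij, sotedama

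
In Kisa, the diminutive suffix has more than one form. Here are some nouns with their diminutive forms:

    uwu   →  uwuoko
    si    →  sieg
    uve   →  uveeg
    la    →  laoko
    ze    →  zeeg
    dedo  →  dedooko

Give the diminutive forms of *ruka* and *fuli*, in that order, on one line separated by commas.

rukaoko, fulieg

Looking at the last vowel of each stem: -eg when the last vowel of the stem is a front vowel (*si*, *uve*, *ze*); -oko when the last vowel of the stem is a back vowel (*uwu*, *la*, *dedo*).
*ruka*: last vowel = /a/, a back vowel → -oko → *rukaoko*.
*fuli*: last vowel = /i/, a front vowel → -eg → *fulieg*.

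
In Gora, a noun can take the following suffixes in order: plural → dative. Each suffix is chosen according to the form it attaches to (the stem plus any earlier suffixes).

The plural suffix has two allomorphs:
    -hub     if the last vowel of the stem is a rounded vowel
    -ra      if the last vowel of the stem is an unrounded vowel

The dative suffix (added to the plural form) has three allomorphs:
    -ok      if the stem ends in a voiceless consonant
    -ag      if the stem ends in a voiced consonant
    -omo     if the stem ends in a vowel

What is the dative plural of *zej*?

zejraomo

*zej* — last vowel /e/ (an unrounded vowel) → -ra → *zejra*.
The final sound of the plural form *zejra* is /a/, which is a vowel, so the dative suffix is -omo, giving *zejraomo*.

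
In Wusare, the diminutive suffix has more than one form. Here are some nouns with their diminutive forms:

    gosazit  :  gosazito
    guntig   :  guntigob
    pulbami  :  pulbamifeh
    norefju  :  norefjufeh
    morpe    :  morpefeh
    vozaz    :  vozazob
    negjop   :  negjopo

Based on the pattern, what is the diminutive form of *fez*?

fezob

The alternation tracks the final sound of the stem — -o when the stem ends in a voiceless consonant (*gosazit*, *negjop*); -ob when the stem ends in a voiced consonant (*guntig*, *vozaz*); -feh when the stem ends in a vowel (*pulbami*, *norefju*, *morpe*).
*fez*: final sound = /z/, a voiced consonant → -ob → *fezob*.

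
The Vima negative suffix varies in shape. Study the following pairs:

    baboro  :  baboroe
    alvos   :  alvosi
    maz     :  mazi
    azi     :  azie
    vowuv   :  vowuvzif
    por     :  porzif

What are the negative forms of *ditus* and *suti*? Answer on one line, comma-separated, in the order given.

ditusi, sutie

The pattern is sibilance of the final sound: -i when the stem ends in a sibilant (*alvos*, *maz*); -zif when the stem ends in a non-sibilant consonant (*vowuv*, *por*); -e when the stem ends in a vowel (*baboro*, *azi*).
*ditus*: final sound = /s/, a sibilant → -i → *ditusi*.
Since the final sound of *suti* is /i/ (a vowel), it takes -e, giving *sutie*.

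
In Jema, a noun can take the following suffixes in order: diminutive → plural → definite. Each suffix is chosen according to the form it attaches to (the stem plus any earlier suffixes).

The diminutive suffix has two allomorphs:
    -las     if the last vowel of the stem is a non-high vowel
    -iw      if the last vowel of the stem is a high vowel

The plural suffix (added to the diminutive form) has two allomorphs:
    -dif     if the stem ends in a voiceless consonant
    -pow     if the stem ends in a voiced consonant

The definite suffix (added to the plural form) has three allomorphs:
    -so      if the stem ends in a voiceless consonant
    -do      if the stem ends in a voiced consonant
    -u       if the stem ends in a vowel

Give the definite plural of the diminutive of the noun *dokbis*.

The last vowel of *dokbis* is /i/, which is a high vowel, so the diminutive suffix is -iw, giving *dokbisiw*.
The diminutive form *dokbisiw*: final consonant = /w/, voiced → -pow → *dokbisiwpow*.
The plural form *dokbisiwpow*: final sound = /w/, a voiced consonant → -do → *dokbisiwpowdo*.

dokbisiwpowdo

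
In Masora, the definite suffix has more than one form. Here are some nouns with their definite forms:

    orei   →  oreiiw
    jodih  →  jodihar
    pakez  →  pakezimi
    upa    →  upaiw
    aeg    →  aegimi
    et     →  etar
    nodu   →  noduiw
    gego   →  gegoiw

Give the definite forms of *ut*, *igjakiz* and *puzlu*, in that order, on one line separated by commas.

The pattern is voicing of the final sound: -ar when the stem ends in a voiceless consonant (*jodih*, *et*); -imi when the stem ends in a voiced consonant (*pakez*, *aeg*); -iw when the stem ends in a vowel (*orei*, *upa*, *nodu*, *gego*).
Since the final sound of *ut* is /t/ (a voiceless consonant), it takes -ar, giving *utar*.
*igjakiz*: final sound = /z/, a voiced consonant → -imi → *igjakizimi*.
*puzlu*: final sound = /u/, a vowel → -iw → *puzluiw*.

utar, igjakizimi, puzluiw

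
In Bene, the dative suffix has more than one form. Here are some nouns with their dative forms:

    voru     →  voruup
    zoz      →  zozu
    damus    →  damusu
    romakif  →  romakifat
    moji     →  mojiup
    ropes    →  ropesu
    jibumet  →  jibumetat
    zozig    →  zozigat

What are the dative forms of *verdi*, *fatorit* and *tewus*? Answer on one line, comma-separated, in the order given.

The alternation tracks the final sound of the stem — -u when the stem ends in a sibilant (*zoz*, *damus*, *ropes*); -at when the stem ends in a non-sibilant consonant (*romakif*, *jibumet*, *zozig*); -up when the stem ends in a vowel (*voru*, *moji*).
Since the final sound of *verdi* is /i/ (a vowel), it takes -up, giving *verdiup*.
Since the final sound of *fatorit* is /t/ (a non-sibilant consonant), it takes -at, giving *fatoritat*.
*tewus*: final sound = /s/, a sibilant → -u → *tewusu*.

verdiup, fatoritat, tewusu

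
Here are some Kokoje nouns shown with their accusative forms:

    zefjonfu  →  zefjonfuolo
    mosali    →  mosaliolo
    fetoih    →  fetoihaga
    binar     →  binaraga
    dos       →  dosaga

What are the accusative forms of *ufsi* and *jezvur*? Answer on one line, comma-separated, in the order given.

ufsiolo, jezvuraga

Looking at the final sound of each stem: -aga when the stem ends in a consonant (*fetoih*, *binar*, *dos*); -olo when the stem ends in a vowel (*zefjonfu*, *mosali*).
*ufsi* — final sound /i/ (a vowel) → -olo → *ufsiolo*.
*jezvur* — final sound /r/ (a consonant) → -aga → *jezvuraga*.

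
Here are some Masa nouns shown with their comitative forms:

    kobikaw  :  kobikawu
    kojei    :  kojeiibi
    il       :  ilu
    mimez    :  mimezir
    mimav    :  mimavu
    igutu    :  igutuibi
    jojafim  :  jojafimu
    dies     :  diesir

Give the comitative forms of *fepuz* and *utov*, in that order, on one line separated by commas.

fepuzir, utovu

The alternation tracks the final sound of the stem — -ir when the stem ends in a sibilant (*mimez*, *dies*); -u when the stem ends in a non-sibilant consonant (*kobikaw*, *il*, *mimav*, *jojafim*); -ibi when the stem ends in a vowel (*kojei*, *igutu*).
*fepuz*: final sound = /z/, a sibilant → -ir → *fepuzir*.
*utov* — final sound /v/ (a non-sibilant consonant) → -u → *utovu*.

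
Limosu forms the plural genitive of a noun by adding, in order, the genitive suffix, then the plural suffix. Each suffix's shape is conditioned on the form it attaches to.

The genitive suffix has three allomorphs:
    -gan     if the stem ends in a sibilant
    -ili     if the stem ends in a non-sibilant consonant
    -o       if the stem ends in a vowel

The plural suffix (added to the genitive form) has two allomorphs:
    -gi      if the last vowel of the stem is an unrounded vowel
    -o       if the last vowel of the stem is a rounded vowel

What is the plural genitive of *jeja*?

*jeja*: final sound = /a/, a vowel → -o → *jejao*.
The last vowel of the genitive form *jejao* is /o/, which is a rounded vowel, so the plural suffix is -o, giving *jejaoo*.

jejaoo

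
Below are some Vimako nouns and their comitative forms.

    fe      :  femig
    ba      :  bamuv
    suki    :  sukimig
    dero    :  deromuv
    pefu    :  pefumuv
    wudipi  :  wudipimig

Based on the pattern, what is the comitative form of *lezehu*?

lezehumuv

The suffix is conditioned by the last vowel: -mig when the last vowel of the stem is a front vowel (*fe*, *suki*, *wudipi*); -muv when the last vowel of the stem is a back vowel (*ba*, *dero*, *pefu*).
*lezehu*: last vowel = /u/, a back vowel → -muv → *lezehumuv*.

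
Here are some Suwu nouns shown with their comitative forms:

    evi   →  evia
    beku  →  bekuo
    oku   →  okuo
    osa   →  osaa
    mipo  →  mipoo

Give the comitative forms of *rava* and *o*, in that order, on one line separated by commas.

ravaa, oo

The alternation tracks the last vowel of the stem — -o when the last vowel of the stem is a rounded vowel (*beku*, *oku*, *mipo*); -a when the last vowel of the stem is an unrounded vowel (*evi*, *osa*).
*rava* — last vowel /a/ (an unrounded vowel) → -a → *ravaa*.
The last vowel of *o* is /o/, which is a rounded vowel, so the suffix is -o, giving *oo*.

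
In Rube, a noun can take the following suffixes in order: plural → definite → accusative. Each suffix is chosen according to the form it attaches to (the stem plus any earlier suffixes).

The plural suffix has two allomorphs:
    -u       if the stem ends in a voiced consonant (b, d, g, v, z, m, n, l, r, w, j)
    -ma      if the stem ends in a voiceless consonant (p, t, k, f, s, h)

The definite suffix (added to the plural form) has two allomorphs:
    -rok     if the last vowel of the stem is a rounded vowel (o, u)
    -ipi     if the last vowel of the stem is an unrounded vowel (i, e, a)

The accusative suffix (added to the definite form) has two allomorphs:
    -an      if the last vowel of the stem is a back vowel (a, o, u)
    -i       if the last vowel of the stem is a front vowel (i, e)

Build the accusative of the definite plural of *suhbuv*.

suhbuvurokan

Since the final consonant of *suhbuv* is /v/ (voiced), it takes -u, giving *suhbuvu*.
The plural form *suhbuvu* — last vowel /u/ (a rounded vowel) → -rok → *suhbuvurok*.
Since the last vowel of the definite form *suhbuvurok* is /o/ (a back vowel), it takes -an, giving *suhbuvurokan*.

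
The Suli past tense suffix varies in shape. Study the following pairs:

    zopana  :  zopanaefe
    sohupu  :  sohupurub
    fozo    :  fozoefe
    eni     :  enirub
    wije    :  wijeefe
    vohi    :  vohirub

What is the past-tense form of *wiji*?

The pattern is height harmony: -rub when the last vowel of the stem is a high vowel (*sohupu*, *eni*, *vohi*); -efe when the last vowel of the stem is a non-high vowel (*zopana*, *fozo*, *wije*).
*wiji* — last vowel /i/ (a high vowel) → -rub → *wijirub*.

wijirub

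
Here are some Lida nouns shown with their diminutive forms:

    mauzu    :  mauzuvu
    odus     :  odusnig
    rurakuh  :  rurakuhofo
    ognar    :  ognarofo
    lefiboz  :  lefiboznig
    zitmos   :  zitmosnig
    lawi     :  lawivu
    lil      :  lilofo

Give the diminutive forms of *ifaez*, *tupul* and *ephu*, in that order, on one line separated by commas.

The pattern is sibilance of the final sound: -nig when the stem ends in a sibilant (*odus*, *lefiboz*, *zitmos*); -ofo when the stem ends in a non-sibilant consonant (*rurakuh*, *ognar*, *lil*); -vu when the stem ends in a vowel (*mauzu*, *lawi*).
*ifaez*: final sound = /z/, a sibilant → -nig → *ifaeznig*.
*tupul*: final sound = /l/, a non-sibilant consonant → -ofo → *tupulofo*.
*ephu*: final sound = /u/, a vowel → -vu → *ephuvu*.

ifaeznig, tupulofo, ephuvu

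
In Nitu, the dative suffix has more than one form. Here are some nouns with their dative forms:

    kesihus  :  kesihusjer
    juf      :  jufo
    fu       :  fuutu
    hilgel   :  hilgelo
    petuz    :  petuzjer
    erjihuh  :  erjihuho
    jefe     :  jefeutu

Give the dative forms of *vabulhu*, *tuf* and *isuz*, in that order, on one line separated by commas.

The alternation tracks the final sound of the stem — -jer when the stem ends in a sibilant (*kesihus*, *petuz*); -o when the stem ends in a non-sibilant consonant (*juf*, *hilgel*, *erjihuh*); -utu when the stem ends in a vowel (*fu*, *jefe*).
The final sound of *vabulhu* is /u/, which is a vowel, so the suffix is -utu, giving *vabulhuutu*.
*tuf*: final sound = /f/, a non-sibilant consonant → -o → *tufo*.
*isuz* — final sound /z/ (a sibilant) → -jer → *isuzjer*.

vabulhuutu, tufo, isuzjer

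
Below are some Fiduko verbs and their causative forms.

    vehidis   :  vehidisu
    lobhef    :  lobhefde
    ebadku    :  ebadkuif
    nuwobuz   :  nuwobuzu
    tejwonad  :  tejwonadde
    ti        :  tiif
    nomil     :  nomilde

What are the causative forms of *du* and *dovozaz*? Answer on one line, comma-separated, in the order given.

Looking at the final sound of each stem: -u when the stem ends in a sibilant (*vehidis*, *nuwobuz*); -de when the stem ends in a non-sibilant consonant (*lobhef*, *tejwonad*, *nomil*); -if when the stem ends in a vowel (*ebadku*, *ti*).
*du* — final sound /u/ (a vowel) → -if → *duif*.
*dovozaz*: final sound = /z/, a sibilant → -u → *dovozazu*.

duif, dovozazu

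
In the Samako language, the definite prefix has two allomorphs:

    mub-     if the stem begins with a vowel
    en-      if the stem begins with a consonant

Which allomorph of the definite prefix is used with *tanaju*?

en-

Since the first sound of *tanaju* is /t/ (a consonant), it takes en-.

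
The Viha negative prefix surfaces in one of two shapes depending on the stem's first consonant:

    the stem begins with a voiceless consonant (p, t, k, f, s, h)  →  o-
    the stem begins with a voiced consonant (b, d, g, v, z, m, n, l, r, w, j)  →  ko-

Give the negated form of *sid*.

*sid* — first consonant /s/ (voiceless) → o- → *osid*.

osid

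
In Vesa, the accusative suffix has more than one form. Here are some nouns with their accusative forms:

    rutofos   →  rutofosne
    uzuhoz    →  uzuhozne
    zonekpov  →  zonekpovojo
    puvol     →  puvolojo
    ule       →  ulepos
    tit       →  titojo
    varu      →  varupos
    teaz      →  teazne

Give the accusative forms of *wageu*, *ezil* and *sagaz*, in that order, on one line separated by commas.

wageupos, ezilojo, sagazne

The pattern is sibilance of the final sound: -ne when the stem ends in a sibilant (*rutofos*, *uzuhoz*, *teaz*); -ojo when the stem ends in a non-sibilant consonant (*zonekpov*, *puvol*, *tit*); -pos when the stem ends in a vowel (*ule*, *varu*).
The final sound of *wageu* is /u/, which is a vowel, so the suffix is -pos, giving *wageupos*.
*ezil* — final sound /l/ (a non-sibilant consonant) → -ojo → *ezilojo*.
*sagaz* — final sound /z/ (a sibilant) → -ne → *sagazne*.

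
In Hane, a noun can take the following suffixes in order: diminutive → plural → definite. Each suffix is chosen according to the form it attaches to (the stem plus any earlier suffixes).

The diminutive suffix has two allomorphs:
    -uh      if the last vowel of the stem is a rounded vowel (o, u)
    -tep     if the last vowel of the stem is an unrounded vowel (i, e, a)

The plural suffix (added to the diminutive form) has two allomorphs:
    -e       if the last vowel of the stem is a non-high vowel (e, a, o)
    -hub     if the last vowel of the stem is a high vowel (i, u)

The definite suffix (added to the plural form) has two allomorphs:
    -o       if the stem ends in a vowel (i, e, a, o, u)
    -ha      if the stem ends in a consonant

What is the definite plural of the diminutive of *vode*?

The last vowel of *vode* is /e/, which is an unrounded vowel, so the diminutive suffix is -tep, giving *vodetep*.
The last vowel of the diminutive form *vodetep* is /e/, which is a non-high vowel, so the plural suffix is -e, giving *vodetepe*.
Since the final sound of the plural form *vodetepe* is /e/ (a vowel), it takes -o, giving *vodetepeo*.

vodetepeo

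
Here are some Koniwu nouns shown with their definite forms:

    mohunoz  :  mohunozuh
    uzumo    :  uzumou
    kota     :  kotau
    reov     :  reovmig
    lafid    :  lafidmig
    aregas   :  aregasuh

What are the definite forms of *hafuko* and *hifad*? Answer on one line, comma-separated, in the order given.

hafukou, hifadmig

The alternation tracks the final sound of the stem — -uh when the stem ends in a sibilant (*mohunoz*, *aregas*); -mig when the stem ends in a non-sibilant consonant (*reov*, *lafid*); -u when the stem ends in a vowel (*uzumo*, *kota*).
*hafuko* — final sound /o/ (a vowel) → -u → *hafukou*.
*hifad* — final sound /d/ (a non-sibilant consonant) → -mig → *hifadmig*.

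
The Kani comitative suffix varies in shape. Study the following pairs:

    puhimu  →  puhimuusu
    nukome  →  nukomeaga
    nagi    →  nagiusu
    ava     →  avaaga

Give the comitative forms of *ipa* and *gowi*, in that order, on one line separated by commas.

The suffix is conditioned by the last vowel: -usu when the last vowel of the stem is a high vowel (*puhimu*, *nagi*); -aga when the last vowel of the stem is a non-high vowel (*nukome*, *ava*).
*ipa*: last vowel = /a/, a non-high vowel → -aga → *ipaaga*.
Since the last vowel of *gowi* is /i/ (a high vowel), it takes -usu, giving *gowiusu*.

ipaaga, gowiusu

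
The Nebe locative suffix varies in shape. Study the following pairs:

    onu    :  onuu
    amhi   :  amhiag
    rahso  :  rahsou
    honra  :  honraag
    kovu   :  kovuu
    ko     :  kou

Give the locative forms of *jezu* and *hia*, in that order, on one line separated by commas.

The pattern is rounding harmony: -u when the last vowel of the stem is a rounded vowel (*onu*, *rahso*, *kovu*, *ko*); -ag when the last vowel of the stem is an unrounded vowel (*amhi*, *honra*).
Since the last vowel of *jezu* is /u/ (a rounded vowel), it takes -u, giving *jezuu*.
*hia* — last vowel /a/ (an unrounded vowel) → -ag → *hiaag*.

jezuu, hiaag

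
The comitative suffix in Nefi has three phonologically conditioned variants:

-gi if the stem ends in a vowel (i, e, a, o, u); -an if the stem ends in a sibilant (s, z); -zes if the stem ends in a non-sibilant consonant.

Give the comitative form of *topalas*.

topalasan

Since the final sound of *topalas* is /s/ (a sibilant), it takes -an, giving *topalasan*.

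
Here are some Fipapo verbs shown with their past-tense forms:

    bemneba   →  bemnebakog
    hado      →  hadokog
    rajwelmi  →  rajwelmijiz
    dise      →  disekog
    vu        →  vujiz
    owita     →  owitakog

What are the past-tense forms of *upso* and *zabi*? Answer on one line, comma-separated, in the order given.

The pattern is height harmony: -jiz when the last vowel of the stem is a high vowel (*rajwelmi*, *vu*); -kog when the last vowel of the stem is a non-high vowel (*bemneba*, *hado*, *dise*, *owita*).
Since the last vowel of *upso* is /o/ (a non-high vowel), it takes -kog, giving *upsokog*.
*zabi*: last vowel = /i/, a high vowel → -jiz → *zabijiz*.

upsokog, zabijiz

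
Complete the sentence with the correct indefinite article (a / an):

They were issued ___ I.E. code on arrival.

an

The indefinite article is chosen by the initial *sound* of the following word, not its spelling.
The initialism *I.E.* is read letter by letter; the first letter, I, is pronounced /aɪ/, which begins with a vowel sound.
So the article is *an*: They were issued an I.E. code on arrival.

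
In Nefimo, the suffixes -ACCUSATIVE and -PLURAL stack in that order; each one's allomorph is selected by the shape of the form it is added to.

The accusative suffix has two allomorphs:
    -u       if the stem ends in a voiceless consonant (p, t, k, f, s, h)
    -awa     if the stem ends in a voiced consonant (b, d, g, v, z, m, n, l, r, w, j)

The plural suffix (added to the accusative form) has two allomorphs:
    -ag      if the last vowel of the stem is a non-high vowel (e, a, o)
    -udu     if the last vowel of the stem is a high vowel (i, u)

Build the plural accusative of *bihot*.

*bihot* — final consonant /t/ (voiceless) → -u → *bihotu*.
The accusative form *bihotu*: last vowel = /u/, a high vowel → -udu → *bihotuudu*.

bihotuudu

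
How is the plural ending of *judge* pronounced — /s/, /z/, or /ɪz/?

/ɪz/

The stem *judge* ends in a sibilant (/s, z, ʃ, ʒ, tʃ, dʒ/).
The plural suffix surfaces as /ɪz/ after sibilants, /s/ after other voiceless consonants, and /z/ after other voiced sounds.
So the plural -s on *judge* is pronounced /ɪz/.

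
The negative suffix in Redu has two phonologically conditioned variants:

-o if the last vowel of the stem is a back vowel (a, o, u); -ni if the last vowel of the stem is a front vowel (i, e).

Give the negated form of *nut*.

*nut* — last vowel /u/ (a back vowel) → -o → *nuto*.

nuto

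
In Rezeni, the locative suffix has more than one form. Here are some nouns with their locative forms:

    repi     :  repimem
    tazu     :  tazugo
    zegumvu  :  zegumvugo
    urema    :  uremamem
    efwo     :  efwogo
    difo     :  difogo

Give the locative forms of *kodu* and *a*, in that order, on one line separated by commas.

The pattern is rounding harmony: -go when the last vowel of the stem is a rounded vowel (*tazu*, *zegumvu*, *efwo*, *difo*); -mem when the last vowel of the stem is an unrounded vowel (*repi*, *urema*).
The last vowel of *kodu* is /u/, which is a rounded vowel, so the suffix is -go, giving *kodugo*.
*a* — last vowel /a/ (an unrounded vowel) → -mem → *amem*.

kodugo, amem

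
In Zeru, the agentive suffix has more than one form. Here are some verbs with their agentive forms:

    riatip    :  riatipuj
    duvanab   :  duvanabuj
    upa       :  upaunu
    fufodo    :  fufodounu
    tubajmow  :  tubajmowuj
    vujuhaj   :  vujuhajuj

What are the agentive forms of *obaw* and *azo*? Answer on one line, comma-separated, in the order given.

obawuj, azounu

The pattern is consonant vs. vowel: -uj when the stem ends in a consonant (*riatip*, *duvanab*, *tubajmow*, *vujuhaj*); -unu when the stem ends in a vowel (*upa*, *fufodo*).
The final sound of *obaw* is /w/, which is a consonant, so the suffix is -uj, giving *obawuj*.
*azo* — final sound /o/ (a vowel) → -unu → *azounu*.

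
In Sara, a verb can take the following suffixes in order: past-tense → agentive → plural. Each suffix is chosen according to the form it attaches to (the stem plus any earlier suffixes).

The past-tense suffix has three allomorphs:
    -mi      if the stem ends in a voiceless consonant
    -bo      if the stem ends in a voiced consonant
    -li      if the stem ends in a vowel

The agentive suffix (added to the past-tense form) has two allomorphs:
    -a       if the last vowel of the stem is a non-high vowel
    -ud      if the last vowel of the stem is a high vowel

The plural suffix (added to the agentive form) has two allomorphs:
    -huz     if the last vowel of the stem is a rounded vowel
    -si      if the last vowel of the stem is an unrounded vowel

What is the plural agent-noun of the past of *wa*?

*wa*: final sound = /a/, a vowel → -li → *wali*.
The last vowel of the past-tense form *wali* is /i/, which is a high vowel, so the agentive suffix is -ud, giving *waliud*.
The agentive form *waliud* — last vowel /u/ (a rounded vowel) → -huz → *waliudhuz*.

waliudhuz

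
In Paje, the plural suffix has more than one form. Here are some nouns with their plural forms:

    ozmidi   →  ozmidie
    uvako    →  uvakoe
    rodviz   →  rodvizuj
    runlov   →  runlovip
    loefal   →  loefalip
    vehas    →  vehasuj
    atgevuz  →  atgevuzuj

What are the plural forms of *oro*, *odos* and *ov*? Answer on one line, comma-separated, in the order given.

oroe, odosuj, ovip

The suffix is conditioned by the final sound: -uj when the stem ends in a sibilant (*rodviz*, *vehas*, *atgevuz*); -ip when the stem ends in a non-sibilant consonant (*runlov*, *loefal*); -e when the stem ends in a vowel (*ozmidi*, *uvako*).
*oro* — final sound /o/ (a vowel) → -e → *oroe*.
Since the final sound of *odos* is /s/ (a sibilant), it takes -uj, giving *odosuj*.
*ov* — final sound /v/ (a non-sibilant consonant) → -ip → *ovip*.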